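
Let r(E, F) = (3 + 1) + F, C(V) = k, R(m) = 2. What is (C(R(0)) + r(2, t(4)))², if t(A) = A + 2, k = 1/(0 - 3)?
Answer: 841/9 ≈ 93.444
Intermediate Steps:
k = -⅓ (k = 1/(-3) = -⅓ ≈ -0.33333)
t(A) = 2 + A
C(V) = -⅓
r(E, F) = 4 + F
(C(R(0)) + r(2, t(4)))² = (-⅓ + (4 + (2 + 4)))² = (-⅓ + (4 + 6))² = (-⅓ + 10)² = (29/3)² = 841/9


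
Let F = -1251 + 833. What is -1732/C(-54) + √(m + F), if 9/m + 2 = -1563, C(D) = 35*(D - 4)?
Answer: 866/1015 + I*√1023790135/1565 ≈ 0.8532 + 20.445*I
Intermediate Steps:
F = -418
C(D) = -140 + 35*D (C(D) = 35*(-4 + D) = -140 + 35*D)
m = -9/1565 (m = 9/(-2 - 1563) = 9/(-1565) = 9*(-1/1565) = -9/1565 ≈ -0.0057508)
-1732/C(-54) + √(m + F) = -1732/(-140 + 35*(-54)) + √(-9/1565 - 418) = -1732/(-140 - 1890) + √(-654179/1565) = -1732/(-2030) + I*√1023790135/1565 = -1732*(-1/2030) + I*√1023790135/1565 = 866/1015 + I*√1023790135/1565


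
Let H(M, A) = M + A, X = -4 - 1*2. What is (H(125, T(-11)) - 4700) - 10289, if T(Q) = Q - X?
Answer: -14869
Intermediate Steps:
X = -6 (X = -4 - 2 = -6)
T(Q) = 6 + Q (T(Q) = Q - 1*(-6) = Q + 6 = 6 + Q)
H(M, A) = A + M
(H(125, T(-11)) - 4700) - 10289 = (((6 - 11) + 125) - 4700) - 10289 = ((-5 + 125) - 4700) - 10289 = (120 - 4700) - 10289 = -4580 - 10289 = -14869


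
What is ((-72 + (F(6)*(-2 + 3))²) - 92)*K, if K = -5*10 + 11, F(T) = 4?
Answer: 5772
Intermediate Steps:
K = -39 (K = -50 + 11 = -39)
((-72 + (F(6)*(-2 + 3))²) - 92)*K = ((-72 + (4*(-2 + 3))²) - 92)*(-39) = ((-72 + (4*1)²) - 92)*(-39) = ((-72 + 4²) - 92)*(-39) = ((-72 + 16) - 92)*(-39) = (-56 - 92)*(-39) = -148*(-39) = 5772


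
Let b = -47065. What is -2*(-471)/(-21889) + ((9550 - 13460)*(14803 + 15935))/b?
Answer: 526139565078/206041157 ≈ 2553.6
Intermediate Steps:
-2*(-471)/(-21889) + ((9550 - 13460)*(14803 + 15935))/b = -2*(-471)/(-21889) + ((9550 - 13460)*(14803 + 15935))/(-47065) = 942*(-1/21889) - 3910*30738*(-1/47065) = -942/21889 - 120185580*(-1/47065) = -942/21889 + 24037116/9413 = 526139565078/206041157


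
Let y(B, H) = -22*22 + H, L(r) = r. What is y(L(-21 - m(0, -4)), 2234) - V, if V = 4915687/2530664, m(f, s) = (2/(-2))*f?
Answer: 4423746313/2530664 ≈ 1748.1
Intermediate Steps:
m(f, s) = -f (m(f, s) = (2*(-½))*f = -f)
y(B, H) = -484 + H
V = 4915687/2530664 (V = 4915687*(1/2530664) = 4915687/2530664 ≈ 1.9424)
y(L(-21 - m(0, -4)), 2234) - V = (-484 + 2234) - 1*4915687/2530664 = 1750 - 4915687/2530664 = 4423746313/2530664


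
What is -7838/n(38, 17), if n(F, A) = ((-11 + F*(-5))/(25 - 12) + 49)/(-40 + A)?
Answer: 1171781/218 ≈ 5375.1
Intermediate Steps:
n(F, A) = (626/13 - 5*F/13)/(-40 + A) (n(F, A) = ((-11 - 5*F)/13 + 49)/(-40 + A) = ((-11 - 5*F)*(1/13) + 49)/(-40 + A) = ((-11/13 - 5*F/13) + 49)/(-40 + A) = (626/13 - 5*F/13)/(-40 + A))
-7838/n(38, 17) = -7838*13*(-40 + 17)/(626 - 5*38) = -7838*(-299/(626 - 190)) = -7838/((1/13)*(-1/23)*436) = -7838/(-436/299) = -7838*(-299/436) = 1171781/218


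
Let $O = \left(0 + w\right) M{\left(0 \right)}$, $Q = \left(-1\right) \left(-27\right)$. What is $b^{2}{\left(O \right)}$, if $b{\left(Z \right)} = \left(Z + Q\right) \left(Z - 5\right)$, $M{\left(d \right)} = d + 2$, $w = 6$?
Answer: $74529$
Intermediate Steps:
$M{\left(d \right)} = 2 + d$
$Q = 27$
$O = 12$ ($O = \left(0 + 6\right) \left(2 + 0\right) = 6 \cdot 2 = 12$)
$b{\left(Z \right)} = \left(-5 + Z\right) \left(27 + Z\right)$ ($b{\left(Z \right)} = \left(Z + 27\right) \left(Z - 5\right) = \left(27 + Z\right) \left(-5 + Z\right) = \left(-5 + Z\right) \left(27 + Z\right)$)
$b^{2}{\left(O \right)} = \left(-135 + 12^{2} + 22 \cdot 12\right)^{2} = \left(-135 + 144 + 264\right)^{2} = 273^{2} = 74529$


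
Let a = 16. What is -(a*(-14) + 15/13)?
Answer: 2897/13 ≈ 222.85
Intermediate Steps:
-(a*(-14) + 15/13) = -(16*(-14) + 15/13) = -(-224 + 15*(1/13)) = -(-224 + 15/13) = -1*(-2897/13) = 2897/13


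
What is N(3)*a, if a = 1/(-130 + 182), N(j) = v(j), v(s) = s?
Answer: 3/52 ≈ 0.057692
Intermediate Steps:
N(j) = j
a = 1/52 ≈ 0.019231
N(3)*a = 3*(1/52) = 3/52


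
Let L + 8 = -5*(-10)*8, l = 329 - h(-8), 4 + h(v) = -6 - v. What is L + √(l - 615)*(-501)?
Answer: 392 - 1002*I*√71 ≈ 392.0 - 8443.0*I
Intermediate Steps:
h(v) = -10 - v (h(v) = -4 + (-6 - v) = -10 - v)
l = 331 (l = 329 - (-10 - 1*(-8)) = 329 - (-10 + 8) = 329 - 1*(-2) = 329 + 2 = 331)
L = 392 (L = -8 - 5*(-10)*8 = -8 + 50*8 = -8 + 400 = 392)
L + √(l - 615)*(-501) = 392 + √(331 - 615)*(-501) = 392 + √(-284)*(-501) = 392 + (2*I*√71)*(-501) = 392 - 1002*I*√71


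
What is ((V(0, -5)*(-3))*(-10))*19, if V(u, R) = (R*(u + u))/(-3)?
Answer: 0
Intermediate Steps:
V(u, R) = -2*R*u/3 (V(u, R) = (R*(2*u))*(-⅓) = (2*R*u)*(-⅓) = -2*R*u/3)
((V(0, -5)*(-3))*(-10))*19 = ((-⅔*(-5)*0*(-3))*(-10))*19 = ((0*(-3))*(-10))*19 = (0*(-10))*19 = 0*19 = 0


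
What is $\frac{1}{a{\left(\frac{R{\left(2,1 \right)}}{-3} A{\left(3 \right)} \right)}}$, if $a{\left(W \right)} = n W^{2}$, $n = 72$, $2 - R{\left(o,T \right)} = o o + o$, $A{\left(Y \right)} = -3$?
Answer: $\frac{1}{1152} \approx 0.00086806$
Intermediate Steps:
$R{\left(o,T \right)} = 2 - o - o^{2}$ ($R{\left(o,T \right)} = 2 - \left(o o + o\right) = 2 - \left(o^{2} + o\right) = 2 - \left(o + o^{2}\right) = 2 - o - o^{2}$)
$a{\left(W \right)} = 72 W^{2}$
$\frac{1}{a{\left(\frac{R{\left(2,1 \right)}}{-3} A{\left(3 \right)} \right)}} = \frac{1}{72 \left(\frac{2 - 2 - 2^{2}}{-3} \left(-3\right)\right)^{2}} = \frac{1}{72 \left(\left(2 - 2 - 4\right) \left(- \frac{1}{3}\right) \left(-3\right)\right)^{2}} = \frac{1}{72 \left(\left(-4\right) \left(- \frac{1}{3}\right) \left(-3\right)\right)^{2}} = \frac{1}{72 \left(\frac{4}{3} \left(-3\right)\right)^{2}} = \frac{1}{72 \left(-4\right)^{2}} = \frac{1}{72 \cdot 16} = \frac{1}{1152}$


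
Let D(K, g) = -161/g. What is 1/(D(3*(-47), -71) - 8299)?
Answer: -71/589068 ≈ -0.00012053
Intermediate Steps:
1/(D(3*(-47), -71) - 8299) = 1/(-161/(-71) - 8299) = 1/(-161*(-1/71) - 8299) = 1/(161/71 - 8299) = 1/(-589068/71) = -71/589068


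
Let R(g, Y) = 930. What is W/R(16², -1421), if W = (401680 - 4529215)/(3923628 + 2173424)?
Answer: -275169/378017224 ≈ -0.00072793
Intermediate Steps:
W = -4127535/6097052 ≈ -0.67697
W/R(16², -1421) = -4127535/6097052/930 = -4127535/6097052*1/930 = -275169/378017224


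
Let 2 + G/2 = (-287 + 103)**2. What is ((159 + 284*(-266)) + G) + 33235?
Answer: 25558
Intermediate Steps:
G = 67708 (G = -4 + 2*(-287 + 103)**2 = -4 + 2*(-184)**2 = -4 + 2*33856 = -4 + 67712 = 67708)
((159 + 284*(-266)) + G) + 33235 = ((159 + 284*(-266)) + 67708) + 33235 = ((159 - 75544) + 67708) + 33235 = (-75385 + 67708) + 33235 = -7677 + 33235 = 25558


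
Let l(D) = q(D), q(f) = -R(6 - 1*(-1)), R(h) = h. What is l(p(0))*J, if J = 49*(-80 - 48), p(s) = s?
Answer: 43904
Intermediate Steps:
q(f) = -7 (q(f) = -(6 - 1*(-1)) = -(6 + 1) = -1*7 = -7)
l(D) = -7
J = -6272 (J = 49*(-128) = -6272)
l(p(0))*J = -7*(-6272) = 43904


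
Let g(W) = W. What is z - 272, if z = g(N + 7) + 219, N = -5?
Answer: -51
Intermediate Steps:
z = 221 (z = (-5 + 7) + 219 = 2 + 219 = 221)
z - 272 = 221 - 272 = -51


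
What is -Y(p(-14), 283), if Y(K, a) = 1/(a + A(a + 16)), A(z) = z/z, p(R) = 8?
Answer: -1/284 ≈ -0.0035211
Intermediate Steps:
A(z) = 1
Y(K, a) = 1/(1 + a) (Y(K, a) = 1/(a + 1) = 1/(1 + a))
-Y(p(-14), 283) = -1/(1 + 283) = -1/284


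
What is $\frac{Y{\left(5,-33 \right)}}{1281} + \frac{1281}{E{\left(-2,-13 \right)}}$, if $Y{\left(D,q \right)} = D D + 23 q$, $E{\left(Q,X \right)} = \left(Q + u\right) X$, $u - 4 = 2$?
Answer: $- \frac{1679129}{66612} \approx -25.208$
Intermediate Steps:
$u = 6$ ($u = 4 + 2 = 6$)
$E{\left(Q,X \right)} = X \left(6 + Q\right)$ ($E{\left(Q,X \right)} = \left(Q + 6\right) X = \left(6 + Q\right) X = X \left(6 + Q\right)$)
$Y{\left(D,q \right)} = D^{2} + 23 q$
$\frac{Y{\left(5,-33 \right)}}{1281} + \frac{1281}{E{\left(-2,-13 \right)}} = \frac{5^{2} + 23 \left(-33\right)}{1281} + \frac{1281}{\left(-13\right) \left(6 - 2\right)} = \left(25 - 759\right) \frac{1}{1281} + \frac{1281}{\left(-13\right) 4} = \left(-734\right) \frac{1}{1281} + \frac{1281}{-52} = - \frac{734}{1281} + 1281 \left(- \frac{1}{52}\right) = - \frac{734}{1281} - \frac{1281}{52} = - \frac{1679129}{66612}$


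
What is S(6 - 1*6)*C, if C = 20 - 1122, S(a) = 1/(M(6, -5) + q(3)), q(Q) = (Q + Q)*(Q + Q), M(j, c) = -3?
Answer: -1102/33 ≈ -33.394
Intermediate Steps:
q(Q) = 4*Q² (q(Q) = (2*Q)*(2*Q) = 4*Q²)
S(a) = 1/33 (S(a) = 1/(-3 + 4*3²) = 1/(-3 + 4*9) = 1/(-3 + 36) = 1/33)
C = -1102
S(6 - 1*6)*C = (1/33)*(-1102) = -1102/33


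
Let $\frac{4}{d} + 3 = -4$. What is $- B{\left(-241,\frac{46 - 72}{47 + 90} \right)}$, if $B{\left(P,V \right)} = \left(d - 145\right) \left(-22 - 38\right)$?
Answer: $- \frac{61140}{7} \approx -8734.3$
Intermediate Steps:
$d = - \frac{4}{7}$ ($d = \frac{4}{-3 - 4} = \frac{4}{-7} = 4 \left(- \frac{1}{7}\right) = - \frac{4}{7} \approx -0.57143$)
$B{\left(P,V \right)} = \frac{61140}{7}$ ($B{\left(P,V \right)} = \left(- \frac{4}{7} - 145\right) \left(-22 - 38\right) = \left(- \frac{1019}{7}\right) \left(-60\right) = \frac{61140}{7}$)
$- B{\left(-241,\frac{46 - 72}{47 + 90} \right)} = \left(-1\right) \frac{61140}{7} = - \frac{61140}{7}$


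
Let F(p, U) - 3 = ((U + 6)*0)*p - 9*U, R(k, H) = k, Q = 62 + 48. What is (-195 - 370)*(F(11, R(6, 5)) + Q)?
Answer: -33335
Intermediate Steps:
Q = 110
F(p, U) = 3 - 9*U (F(p, U) = 3 + (((U + 6)*0)*p - 9*U) = 3 + (((6 + U)*0)*p - 9*U) = 3 + (0*p - 9*U) = 3 + (0 - 9*U) = 3 - 9*U)
(-195 - 370)*(F(11, R(6, 5)) + Q) = (-195 - 370)*((3 - 9*6) + 110) = -565*((3 - 54) + 110) = -565*(-51 + 110) = -565*59 = -33335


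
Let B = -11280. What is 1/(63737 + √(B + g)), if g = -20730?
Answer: 63737/4062437179 - I*√32010/4062437179 ≈ 1.5689e-5 - 4.4041e-8*I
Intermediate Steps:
1/(63737 + √(B + g)) = 1/(63737 + √(-11280 - 20730)) = 1/(63737 + √(-32010)) = 1/(63737 + I*√32010)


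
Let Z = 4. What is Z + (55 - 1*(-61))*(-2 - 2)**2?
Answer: 1860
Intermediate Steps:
Z + (55 - 1*(-61))*(-2 - 2)**2 = 4 + (55 - 1*(-61))*(-2 - 2)**2 = 4 + (55 + 61)*(-4)**2 = 4 + 116*16 = 4 + 1856 = 1860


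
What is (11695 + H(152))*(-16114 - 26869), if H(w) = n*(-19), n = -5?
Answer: -506769570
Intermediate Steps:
H(w) = 95 (H(w) = -5*(-19) = 95)
(11695 + H(152))*(-16114 - 26869) = (11695 + 95)*(-16114 - 26869) = 11790*(-42983) = -506769570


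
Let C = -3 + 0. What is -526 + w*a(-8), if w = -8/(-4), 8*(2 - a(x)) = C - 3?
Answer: -1041/2 ≈ -520.50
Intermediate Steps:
C = -3
a(x) = 11/4 (a(x) = 2 - (-3 - 3)/8 = 2 - ⅛*(-6) = 2 + ¾ = 11/4)
w = 2 (w = -8*(-¼) = 2)
-526 + w*a(-8) = -526 + 2*(11/4) = -526 + 11/2 = -1041/2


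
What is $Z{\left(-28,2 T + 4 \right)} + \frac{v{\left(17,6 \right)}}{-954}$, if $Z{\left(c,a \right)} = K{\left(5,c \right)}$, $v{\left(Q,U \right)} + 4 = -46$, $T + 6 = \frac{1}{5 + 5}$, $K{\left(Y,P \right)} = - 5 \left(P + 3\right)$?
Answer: $\frac{59650}{477} \approx 125.05$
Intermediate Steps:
$K{\left(Y,P \right)} = -15 - 5 P$ ($K{\left(Y,P \right)} = - 5 \left(3 + P\right) = -15 - 5 P$)
$T = - \frac{59}{10}$ ($T = -6 + \frac{1}{5 + 5} = -6 + \frac{1}{10} = - \frac{59}{10} \approx -5.9$)
$v{\left(Q,U \right)} = -50$ ($v{\left(Q,U \right)} = -4 - 46 = -50$)
$Z{\left(c,a \right)} = -15 - 5 c$
$Z{\left(-28,2 T + 4 \right)} + \frac{v{\left(17,6 \right)}}{-954} = \left(-15 - -140\right) - \frac{50}{-954} = \left(-15 + 140\right) - - \frac{25}{477} = 125 + \frac{25}{477} = \frac{59650}{477}$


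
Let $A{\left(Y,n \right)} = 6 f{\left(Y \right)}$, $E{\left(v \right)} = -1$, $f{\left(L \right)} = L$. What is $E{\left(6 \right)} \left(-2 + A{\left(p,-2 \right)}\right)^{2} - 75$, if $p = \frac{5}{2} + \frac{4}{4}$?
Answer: $-436$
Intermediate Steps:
$p = \frac{7}{2}$ ($p = 5 \cdot \frac{1}{2} + 4 \cdot \frac{1}{4} = \frac{5}{2} + 1 = \frac{7}{2} \approx 3.5$)
$A{\left(Y,n \right)} = 6 Y$
$E{\left(6 \right)} \left(-2 + A{\left(p,-2 \right)}\right)^{2} - 75 = - \left(-2 + 6 \cdot \frac{7}{2}\right)^{2} - 75 = - \left(-2 + 21\right)^{2} - 75 = - 19^{2} - 75 = \left(-1\right) 361 - 75 = -361 - 75 = -436$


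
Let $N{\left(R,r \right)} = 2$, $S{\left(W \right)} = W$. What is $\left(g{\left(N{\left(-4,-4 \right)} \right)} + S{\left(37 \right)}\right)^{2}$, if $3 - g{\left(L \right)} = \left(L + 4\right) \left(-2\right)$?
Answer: $2704$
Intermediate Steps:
$g{\left(L \right)} = 11 + 2 L$ ($g{\left(L \right)} = 3 - \left(L + 4\right) \left(-2\right) = 3 - \left(4 + L\right) \left(-2\right) = 3 - \left(-8 - 2 L\right) = 3 + \left(8 + 2 L\right) = 11 + 2 L$)
$\left(g{\left(N{\left(-4,-4 \right)} \right)} + S{\left(37 \right)}\right)^{2} = \left(\left(11 + 2 \cdot 2\right) + 37\right)^{2} = \left(\left(11 + 4\right) + 37\right)^{2} = \left(15 + 37\right)^{2} = 52^{2} = 2704$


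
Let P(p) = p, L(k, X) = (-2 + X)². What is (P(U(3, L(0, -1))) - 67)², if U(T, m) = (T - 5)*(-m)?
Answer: 2401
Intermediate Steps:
U(T, m) = -m*(-5 + T) (U(T, m) = (-5 + T)*(-m) = -m*(-5 + T))
(P(U(3, L(0, -1))) - 67)² = ((-2 - 1)²*(5 - 1*3) - 67)² = ((-3)²*(5 - 3) - 67)² = (9*2 - 67)² = (18 - 67)² = (-49)² = 2401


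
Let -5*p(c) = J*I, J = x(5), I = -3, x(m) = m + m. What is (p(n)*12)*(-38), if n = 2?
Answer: -2736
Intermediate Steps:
x(m) = 2*m
J = 10 (J = 2*5 = 10)
p(c) = 6 (p(c) = -2*(-3) = -⅕*(-30) = 6)
(p(n)*12)*(-38) = (6*12)*(-38) = 72*(-38) = -2736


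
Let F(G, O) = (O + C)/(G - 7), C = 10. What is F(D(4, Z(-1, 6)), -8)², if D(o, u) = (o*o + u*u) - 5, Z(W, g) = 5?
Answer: 4/841 ≈ 0.0047562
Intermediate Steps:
D(o, u) = -5 + o² + u² (D(o, u) = (o² + u²) - 5 = -5 + o² + u²)
F(G, O) = (10 + O)/(-7 + G) (F(G, O) = (O + 10)/(G - 7) = (10 + O)/(-7 + G))
F(D(4, Z(-1, 6)), -8)² = ((10 - 8)/(-7 + (-5 + 4² + 5²)))² = (2/(-7 + (-5 + 16 + 25)))² = (2/(-7 + 36))² = (2/29)² = 4/841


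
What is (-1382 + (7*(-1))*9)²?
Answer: 2088025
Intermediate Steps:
(-1382 + (7*(-1))*9)² = (-1382 - 7*9)² = (-1382 - 63)² = (-1445)² = 2088025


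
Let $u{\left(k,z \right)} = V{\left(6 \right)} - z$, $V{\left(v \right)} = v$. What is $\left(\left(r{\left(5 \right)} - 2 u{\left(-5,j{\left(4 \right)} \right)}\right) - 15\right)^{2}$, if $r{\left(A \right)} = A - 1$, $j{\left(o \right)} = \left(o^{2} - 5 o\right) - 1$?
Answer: $1089$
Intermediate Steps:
$j{\left(o \right)} = -1 + o^{2} - 5 o$
$r{\left(A \right)} = -1 + A$ ($r{\left(A \right)} = A - 1 = -1 + A$)
$u{\left(k,z \right)} = 6 - z$
$\left(\left(r{\left(5 \right)} - 2 u{\left(-5,j{\left(4 \right)} \right)}\right) - 15\right)^{2} = \left(\left(\left(-1 + 5\right) - 2 \left(6 - \left(-1 + 4^{2} - 20\right)\right)\right) - 15\right)^{2} = \left(\left(4 - 2 \left(6 - \left(-1 + 16 - 20\right)\right)\right) - 15\right)^{2} = \left(\left(4 - 2 \left(6 - -5\right)\right) - 15\right)^{2} = \left(\left(4 - 2 \left(6 + 5\right)\right) - 15\right)^{2} = \left(\left(4 - 22\right) - 15\right)^{2} = \left(-18 - 15\right)^{2} = \left(-33\right)^{2} = 1089$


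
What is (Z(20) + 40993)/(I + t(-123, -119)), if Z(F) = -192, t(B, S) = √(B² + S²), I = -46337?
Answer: -1890595937/2147088279 - 40801*√29290/2147088279 ≈ -0.88379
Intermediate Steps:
(Z(20) + 40993)/(I + t(-123, -119)) = (-192 + 40993)/(-46337 + √((-123)² + (-119)²)) = 40801/(-46337 + √(15129 + 14161)) = 40801/(-46337 + √29290)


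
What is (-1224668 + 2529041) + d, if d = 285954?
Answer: 1590327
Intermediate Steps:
(-1224668 + 2529041) + d = (-1224668 + 2529041) + 285954 = 1304373 + 285954 = 1590327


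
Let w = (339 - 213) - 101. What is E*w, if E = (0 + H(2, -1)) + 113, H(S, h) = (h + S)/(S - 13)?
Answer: 31050/11 ≈ 2822.7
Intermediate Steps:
w = 25 (w = 126 - 101 = 25)
H(S, h) = (S + h)/(-13 + S)
E = 1242/11 (E = (0 + (2 - 1)/(-13 + 2)) + 113 = (0 + 1/(-11)) + 113 = (0 - 1/11*1) + 113 = (0 - 1/11) + 113 = -1/11 + 113 = 1242/11 ≈ 112.91)
E*w = (1242/11)*25 = 31050/11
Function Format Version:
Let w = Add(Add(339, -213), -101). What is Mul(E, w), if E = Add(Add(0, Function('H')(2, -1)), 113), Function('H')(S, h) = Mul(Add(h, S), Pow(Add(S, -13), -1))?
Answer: Rational(31050, 11) ≈ 2822.7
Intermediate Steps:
w = 25 (w = Add(126, -101) = 25)
Function('H')(S, h) = Mul(Pow(Add(-13, S), -1), Add(S, h)) (Function('H')(S, h) = Mul(Add(S, h), Pow(Add(-13, S), -1)) = Mul(Pow(Add(-13, S), -1), Add(S, h)))
E = Rational(1242, 11) (E = Add(Add(0, Mul(Pow(Add(-13, 2), -1), Add(2, -1))), 113) = Add(Add(0, Mul(Pow(-11, -1), 1)), 113) = Add(Add(0, Mul(Rational(-1, 11), 1)), 113) = Add(Add(0, Rational(-1, 11)), 113) = Add(Rational(-1, 11), 113) = Rational(1242, 11) ≈ 112.91)
Mul(E, w) = Mul(Rational(1242, 11), 25) = Rational(31050, 11)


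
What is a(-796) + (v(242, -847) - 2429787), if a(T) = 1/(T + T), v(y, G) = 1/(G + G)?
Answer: -3276383107331/1348424 ≈ -2.4298e+6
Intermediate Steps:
v(y, G) = 1/(2*G)
a(T) = 1/(2*T)
a(-796) + (v(242, -847) - 2429787) = (½)/(-796) + ((½)/(-847) - 2429787) = (½)*(-1/796) + ((½)*(-1/847) - 2429787) = -1/1592 + (-1/1694 - 2429787) = -1/1592 - 4116059179/1694 = -3276383107331/1348424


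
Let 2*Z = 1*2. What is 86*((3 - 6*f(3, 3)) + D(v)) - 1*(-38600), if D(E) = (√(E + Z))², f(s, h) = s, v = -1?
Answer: 37310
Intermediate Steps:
Z = 1 (Z = (1*2)/2 = (½)*2 = 1)
D(E) = 1 + E (D(E) = (√(E + 1))² = (√(1 + E))² = 1 + E)
86*((3 - 6*f(3, 3)) + D(v)) - 1*(-38600) = 86*((3 - 6*3) + (1 - 1)) - 1*(-38600) = 86*((3 - 18) + 0) + 38600 = 86*(-15 + 0) + 38600 = 86*(-15) + 38600 = -1290 + 38600 = 37310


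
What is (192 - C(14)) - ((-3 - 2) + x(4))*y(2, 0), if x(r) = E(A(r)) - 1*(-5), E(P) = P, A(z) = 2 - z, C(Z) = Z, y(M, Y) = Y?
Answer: 178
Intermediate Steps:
x(r) = 7 - r (x(r) = (2 - r) - 1*(-5) = (2 - r) + 5 = 7 - r)
(192 - C(14)) - ((-3 - 2) + x(4))*y(2, 0) = (192 - 1*14) - ((-3 - 2) + (7 - 1*4))*0 = (192 - 14) - (-5 + (7 - 4))*0 = 178 - (-5 + 3)*0 = 178 - (-2)*0 = 178 - 1*0 = 178 + 0 = 178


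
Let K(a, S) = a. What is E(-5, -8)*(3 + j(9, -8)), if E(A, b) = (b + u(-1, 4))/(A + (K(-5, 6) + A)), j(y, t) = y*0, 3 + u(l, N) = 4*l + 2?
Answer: 13/5 ≈ 2.6000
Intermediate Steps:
u(l, N) = -1 + 4*l (u(l, N) = -3 + (4*l + 2) = -3 + (2 + 4*l) = -1 + 4*l)
j(y, t) = 0
E(A, b) = (-5 + b)/(-5 + 2*A) (E(A, b) = (b + (-1 + 4*(-1)))/(A + (-5 + A)) = (b + (-1 - 4))/(-5 + 2*A) = (b - 5)/(-5 + 2*A) = (-5 + b)/(-5 + 2*A))
E(-5, -8)*(3 + j(9, -8)) = ((-5 - 8)/(-5 + 2*(-5)))*(3 + 0) = (-13/(-5 - 10))*3 = (-13/(-15))*3 = -1/15*(-13)*3 = (13/15)*3 = 13/5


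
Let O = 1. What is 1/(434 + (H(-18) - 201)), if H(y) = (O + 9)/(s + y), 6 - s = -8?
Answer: 2/461 ≈ 0.0043384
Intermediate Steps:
s = 14 (s = 6 - 1*(-8) = 6 + 8 = 14)
H(y) = 10/(14 + y) (H(y) = (1 + 9)/(14 + y) = 10/(14 + y))
1/(434 + (H(-18) - 201)) = 1/(434 + (10/(14 - 18) - 201)) = 1/(434 + (10/(-4) - 201)) = 1/(434 + (10*(-¼) - 201)) = 1/(434 + (-5/2 - 201)) = 1/(434 - 407/2) = 1/(461/2) = 2/461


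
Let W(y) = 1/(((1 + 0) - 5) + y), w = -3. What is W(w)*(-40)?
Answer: 40/7 ≈ 5.7143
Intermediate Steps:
W(y) = 1/(-4 + y) (W(y) = 1/((1 - 5) + y) = 1/(-4 + y))
W(w)*(-40) = -40/(-4 - 3) = -40/(-7) = -⅐*(-40) = 40/7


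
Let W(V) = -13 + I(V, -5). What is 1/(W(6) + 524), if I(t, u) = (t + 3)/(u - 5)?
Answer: 10/5101 ≈ 0.0019604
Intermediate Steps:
I(t, u) = (3 + t)/(-5 + u)
W(V) = -133/10 - V/10 (W(V) = -13 + (3 + V)/(-5 - 5) = -13 + (3 + V)/(-10) = -13 - (3 + V)/10 = -13 + (-3/10 - V/10) = -133/10 - V/10)
1/(W(6) + 524) = 1/((-133/10 - 1/10*6) + 524) = 1/((-133/10 - 3/5) + 524) = 1/(-139/10 + 524) = 1/(5101/10) = 10/5101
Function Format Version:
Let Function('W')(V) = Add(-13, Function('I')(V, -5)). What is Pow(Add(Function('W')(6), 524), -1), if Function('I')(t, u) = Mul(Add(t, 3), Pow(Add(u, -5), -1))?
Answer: Rational(10, 5101) ≈ 0.0019604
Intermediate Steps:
Function('I')(t, u) = Mul(Pow(Add(-5, u), -1), Add(3, t)) (Function('I')(t, u) = Mul(Add(3, t), Pow(Add(-5, u), -1)) = Mul(Pow(Add(-5, u), -1), Add(3, t)))
Function('W')(V) = Add(Rational(-133, 10), Mul(Rational(-1, 10), V)) (Function('W')(V) = Add(-13, Mul(Pow(Add(-5, -5), -1), Add(3, V))) = Add(-13, Mul(Pow(-10, -1), Add(3, V))) = Add(-13, Mul(Rational(-1, 10), Add(3, V))) = Add(-13, Add(Rational(-3, 10), Mul(Rational(-1, 10), V))) = Add(Rational(-133, 10), Mul(Rational(-1, 10), V)))
Pow(Add(Function('W')(6), 524), -1) = Pow(Add(Add(Rational(-133, 10), Mul(Rational(-1, 10), 6)), 524), -1) = Pow(Add(Add(Rational(-133, 10), Rational(-3, 5)), 524), -1) = Pow(Add(Rational(-139, 10), 524), -1) = Pow(Rational(5101, 10), -1) = Rational(10, 5101)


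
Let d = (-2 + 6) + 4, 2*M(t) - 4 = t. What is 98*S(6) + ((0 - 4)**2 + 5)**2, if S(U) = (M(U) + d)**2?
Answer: 17003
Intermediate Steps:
M(t) = 2 + t/2
d = 8 (d = 4 + 4 = 8)
S(U) = (10 + U/2)**2 (S(U) = ((2 + U/2) + 8)**2 = (10 + U/2)**2)
98*S(6) + ((0 - 4)**2 + 5)**2 = 98*((20 + 6)**2/4) + ((0 - 4)**2 + 5)**2 = 98*((1/4)*26**2) + ((-4)**2 + 5)**2 = 98*((1/4)*676) + (16 + 5)**2 = 98*169 + 21**2 = 16562 + 441 = 17003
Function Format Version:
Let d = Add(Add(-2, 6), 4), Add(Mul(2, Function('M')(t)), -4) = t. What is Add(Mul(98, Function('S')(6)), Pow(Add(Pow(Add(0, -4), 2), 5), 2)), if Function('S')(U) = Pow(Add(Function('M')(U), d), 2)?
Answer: 17003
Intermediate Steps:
Function('M')(t) = Add(2, Mul(Rational(1, 2), t))
d = 8 (d = Add(4, 4) = 8)
Function('S')(U) = Pow(Add(10, Mul(Rational(1, 2), U)), 2) (Function('S')(U) = Pow(Add(Add(2, Mul(Rational(1, 2), U)), 8), 2) = Pow(Add(10, Mul(Rational(1, 2), U)), 2))
Add(Mul(98, Function('S')(6)), Pow(Add(Pow(Add(0, -4), 2), 5), 2)) = Add(Mul(98, Mul(Rational(1, 4), Pow(Add(20, 6), 2))), Pow(Add(Pow(Add(0, -4), 2), 5), 2)) = Add(Mul(98, Mul(Rational(1, 4), Pow(26, 2))), Pow(Add(Pow(-4, 2), 5), 2)) = Add(Mul(98, Mul(Rational(1, 4), 676)), Pow(Add(16, 5), 2)) = Add(Mul(98, 169), Pow(21, 2)) = Add(16562, 441) = 17003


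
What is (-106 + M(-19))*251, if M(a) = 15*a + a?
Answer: -102910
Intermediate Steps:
M(a) = 16*a
(-106 + M(-19))*251 = (-106 + 16*(-19))*251 = (-106 - 304)*251 = -410*251 = -102910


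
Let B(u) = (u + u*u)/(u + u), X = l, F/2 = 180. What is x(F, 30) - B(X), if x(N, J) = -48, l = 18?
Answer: -115/2 ≈ -57.500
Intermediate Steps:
F = 360 (F = 2*180 = 360)
X = 18
B(u) = (u + u²)/(2*u) (B(u) = (u + u²)/((2*u)) = (u + u²)*(1/(2*u)) = (u + u²)/(2*u))
x(F, 30) - B(X) = -48 - (½ + (½)*18) = -48 - (½ + 9) = -48 - 1*19/2 = -48 - 19/2 = -115/2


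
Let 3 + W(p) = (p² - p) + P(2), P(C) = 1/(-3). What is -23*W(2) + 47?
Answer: 233/3 ≈ 77.667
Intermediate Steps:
P(C) = -⅓
W(p) = -10/3 + p² - p (W(p) = -3 + ((p² - p) - ⅓) = -3 + (-⅓ + p² - p) = -10/3 + p² - p)
-23*W(2) + 47 = -23*(-10/3 + 2² - 1*2) + 47 = -23*(-10/3 + 4 - 2) + 47 = -23*(-4/3) + 47 = 92/3 + 47 = 233/3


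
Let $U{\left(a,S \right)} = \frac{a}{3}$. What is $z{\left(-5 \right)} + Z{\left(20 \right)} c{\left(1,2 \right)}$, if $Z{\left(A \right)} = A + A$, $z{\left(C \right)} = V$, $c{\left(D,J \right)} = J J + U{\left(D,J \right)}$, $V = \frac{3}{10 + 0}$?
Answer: $\frac{5209}{30} \approx 173.63$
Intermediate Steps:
$U{\left(a,S \right)} = \frac{a}{3}$ ($U{\left(a,S \right)} = a \frac{1}{3} = \frac{a}{3}$)
$V = \frac{3}{10} \approx 0.3$
$c{\left(D,J \right)} = J^{2} + \frac{D}{3}$ ($c{\left(D,J \right)} = J J + \frac{D}{3} = J^{2} + \frac{D}{3}$)
$z{\left(C \right)} = \frac{3}{10}$
$Z{\left(A \right)} = 2 A$
$z{\left(-5 \right)} + Z{\left(20 \right)} c{\left(1,2 \right)} = \frac{3}{10} + 2 \cdot 20 \left(2^{2} + \frac{1}{3} \cdot 1\right) = \frac{3}{10} + 40 \left(4 + \frac{1}{3}\right) = \frac{3}{10} + 40 \cdot \frac{13}{3} = \frac{3}{10} + \frac{520}{3} = \frac{5209}{30}$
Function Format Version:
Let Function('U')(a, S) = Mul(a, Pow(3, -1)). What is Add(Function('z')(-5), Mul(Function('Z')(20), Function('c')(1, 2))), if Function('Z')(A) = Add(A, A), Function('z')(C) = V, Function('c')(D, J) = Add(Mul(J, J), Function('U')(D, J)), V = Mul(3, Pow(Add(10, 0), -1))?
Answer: Rational(5209, 30) ≈ 173.63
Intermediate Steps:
Function('U')(a, S) = Mul(Rational(1, 3), a) (Function('U')(a, S) = Mul(a, Rational(1, 3)) = Mul(Rational(1, 3), a))
V = Rational(3, 10) (V = Mul(3, Pow(10, -1)) = Mul(3, Rational(1, 10)) = Rational(3, 10) ≈ 0.30000)
Function('c')(D, J) = Add(Pow(J, 2), Mul(Rational(1, 3), D)) (Function('c')(D, J) = Add(Mul(J, J), Mul(Rational(1, 3), D)) = Add(Pow(J, 2), Mul(Rational(1, 3), D)))
Function('z')(C) = Rational(3, 10)
Function('Z')(A) = Mul(2, A)
Add(Function('z')(-5), Mul(Function('Z')(20), Function('c')(1, 2))) = Add(Rational(3, 10), Mul(Mul(2, 20), Add(Pow(2, 2), Mul(Rational(1, 3), 1)))) = Add(Rational(3, 10), Mul(40, Add(4, Rational(1, 3)))) = Add(Rational(3, 10), Mul(40, Rational(13, 3))) = Add(Rational(3, 10), Rational(520, 3)) = Rational(5209, 30)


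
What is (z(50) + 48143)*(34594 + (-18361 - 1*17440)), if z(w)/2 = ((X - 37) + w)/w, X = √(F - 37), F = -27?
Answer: -1452730716/25 - 9656*I/25 ≈ -5.8109e+7 - 386.24*I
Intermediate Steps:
X = 8*I (X = √(-27 - 37) = √(-64) = 8*I ≈ 8.0*I)
z(w) = 2*(-37 + w + 8*I)/w (z(w) = 2*(((8*I - 37) + w)/w) = 2*(((-37 + 8*I) + w)/w) = 2*((-37 + w + 8*I)/w) = 2*(-37 + w + 8*I)/w)
(z(50) + 48143)*(34594 + (-18361 - 1*17440)) = (2*(-37 + 50 + 8*I)/50 + 48143)*(34594 + (-18361 - 1*17440)) = (2*(1/50)*(13 + 8*I) + 48143)*(34594 + (-18361 - 17440)) = ((13/25 + 8*I/25) + 48143)*(34594 - 35801) = (1203588/25 + 8*I/25)*(-1207) = -1452730716/25 - 9656*I/25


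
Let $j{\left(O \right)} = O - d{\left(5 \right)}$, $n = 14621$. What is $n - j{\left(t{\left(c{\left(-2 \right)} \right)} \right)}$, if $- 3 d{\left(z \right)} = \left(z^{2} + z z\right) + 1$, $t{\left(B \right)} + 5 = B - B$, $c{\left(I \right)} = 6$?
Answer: $14609$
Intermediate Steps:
$t{\left(B \right)} = -5$ ($t{\left(B \right)} = -5 + \left(B - B\right) = -5 + 0 = -5$)
$d{\left(z \right)} = - \frac{1}{3} - \frac{2 z^{2}}{3}$ ($d{\left(z \right)} = - \frac{\left(z^{2} + z z\right) + 1}{3} = - \frac{\left(z^{2} + z^{2}\right) + 1}{3} = - \frac{2 z^{2} + 1}{3} = - \frac{1 + 2 z^{2}}{3} = - \frac{1}{3} - \frac{2 z^{2}}{3}$)
$j{\left(O \right)} = 17 + O$ ($j{\left(O \right)} = O - \left(- \frac{1}{3} - \frac{2 \cdot 5^{2}}{3}\right) = O - \left(- \frac{1}{3} - \frac{50}{3}\right) = O - -17 = O + 17 = 17 + O$)
$n - j{\left(t{\left(c{\left(-2 \right)} \right)} \right)} = 14621 - \left(17 - 5\right) = 14621 - 12 = 14609$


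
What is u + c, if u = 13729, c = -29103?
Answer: -15374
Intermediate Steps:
u + c = 13729 - 29103 = -15374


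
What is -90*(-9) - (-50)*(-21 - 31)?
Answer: -1790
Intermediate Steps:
-90*(-9) - (-50)*(-21 - 31) = 810 - (-50)*(-52) = 810 - 1*2600 = 810 - 2600 = -1790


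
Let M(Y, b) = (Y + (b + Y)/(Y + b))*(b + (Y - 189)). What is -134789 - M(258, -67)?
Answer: -135307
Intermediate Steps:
M(Y, b) = (1 + Y)*(-189 + Y + b) (M(Y, b) = (Y + (Y + b)/(Y + b))*(b + (-189 + Y)) = (Y + 1)*(-189 + Y + b) = (1 + Y)*(-189 + Y + b))
-134789 - M(258, -67) = -134789 - (-189 - 67 + 258² - 188*258 + 258*(-67)) = -134789 - (-189 - 67 + 66564 - 48504 - 17286) = -134789 - 1*518 = -134789 - 518 = -135307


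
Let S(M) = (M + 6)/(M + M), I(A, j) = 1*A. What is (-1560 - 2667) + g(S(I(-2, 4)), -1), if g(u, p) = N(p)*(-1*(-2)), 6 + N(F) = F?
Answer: -4241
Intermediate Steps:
N(F) = -6 + F
I(A, j) = A
S(M) = (6 + M)/(2*M) (S(M) = (6 + M)/((2*M)) = (6 + M)*(1/(2*M)) = (6 + M)/(2*M))
g(u, p) = -12 + 2*p (g(u, p) = (-6 + p)*(-1*(-2)) = (-6 + p)*2 = -12 + 2*p)
(-1560 - 2667) + g(S(I(-2, 4)), -1) = (-1560 - 2667) + (-12 + 2*(-1)) = -4227 + (-12 - 2) = -4227 - 14 = -4241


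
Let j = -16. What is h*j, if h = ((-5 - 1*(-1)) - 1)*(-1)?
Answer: -80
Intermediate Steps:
h = 5 (h = ((-5 + 1) - 1)*(-1) = (-4 - 1)*(-1) = -5*(-1) = 5)
h*j = 5*(-16) = -80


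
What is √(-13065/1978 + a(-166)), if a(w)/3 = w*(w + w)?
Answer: 9*√7985785334/1978 ≈ 406.61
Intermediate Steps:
a(w) = 6*w² (a(w) = 3*(w*(w + w)) = 3*(w*(2*w)) = 3*(2*w²) = 6*w²)
√(-13065/1978 + a(-166)) = √(-13065/1978 + 6*(-166)²) = √(-13065*1/1978 + 6*27556) = √(-13065/1978 + 165336) = √(327021543/1978) = 9*√7985785334/1978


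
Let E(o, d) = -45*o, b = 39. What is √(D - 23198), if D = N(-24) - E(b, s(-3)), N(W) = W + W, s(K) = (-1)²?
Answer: I*√21491 ≈ 146.6*I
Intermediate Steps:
s(K) = 1
N(W) = 2*W
D = 1707 (D = 2*(-24) - (-45)*39 = -48 - 1*(-1755) = -48 + 1755 = 1707)
√(D - 23198) = √(1707 - 23198) = √(-21491) = I*√21491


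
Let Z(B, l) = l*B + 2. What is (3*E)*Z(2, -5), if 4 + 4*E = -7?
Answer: 66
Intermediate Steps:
E = -11/4 (E = -1 + (¼)*(-7) = -1 - 7/4 = -11/4 ≈ -2.7500)
Z(B, l) = 2 + B*l (Z(B, l) = B*l + 2 = 2 + B*l)
(3*E)*Z(2, -5) = (3*(-11/4))*(2 + 2*(-5)) = -33*(2 - 10)/4 = -33/4*(-8) = 66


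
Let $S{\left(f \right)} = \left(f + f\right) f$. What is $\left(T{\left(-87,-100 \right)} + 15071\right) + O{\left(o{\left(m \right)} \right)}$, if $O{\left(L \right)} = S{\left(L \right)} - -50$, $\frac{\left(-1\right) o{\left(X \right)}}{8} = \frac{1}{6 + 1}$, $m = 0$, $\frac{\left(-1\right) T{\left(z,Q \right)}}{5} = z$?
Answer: $\frac{762372}{49} \approx 15559.0$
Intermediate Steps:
$T{\left(z,Q \right)} = - 5 z$
$o{\left(X \right)} = - \frac{8}{7}$ ($o{\left(X \right)} = - \frac{8}{6 + 1} = - \frac{8}{7}$)
$S{\left(f \right)} = 2 f^{2}$ ($S{\left(f \right)} = 2 f f = 2 f^{2}$)
$O{\left(L \right)} = 50 + 2 L^{2}$ ($O{\left(L \right)} = 2 L^{2} - -50 = 2 L^{2} + 50 = 50 + 2 L^{2}$)
$\left(T{\left(-87,-100 \right)} + 15071\right) + O{\left(o{\left(m \right)} \right)} = \left(\left(-5\right) \left(-87\right) + 15071\right) + \left(50 + 2 \left(- \frac{8}{7}\right)^{2}\right) = \left(435 + 15071\right) + \left(50 + 2 \cdot \frac{64}{49}\right) = 15506 + \left(50 + \frac{128}{49}\right) = 15506 + \frac{2578}{49} = \frac{762372}{49}$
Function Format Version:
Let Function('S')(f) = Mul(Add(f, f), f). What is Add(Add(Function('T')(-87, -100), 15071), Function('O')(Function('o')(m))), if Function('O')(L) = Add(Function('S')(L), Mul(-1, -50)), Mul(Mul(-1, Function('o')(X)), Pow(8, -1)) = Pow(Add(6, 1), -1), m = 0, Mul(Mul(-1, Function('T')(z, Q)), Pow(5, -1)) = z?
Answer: Rational(762372, 49) ≈ 15559.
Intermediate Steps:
Function('T')(z, Q) = Mul(-5, z)
Function('o')(X) = Rational(-8, 7) (Function('o')(X) = Mul(-8, Pow(Add(6, 1), -1)) = Mul(-8, Pow(7, -1)) = Mul(-8, Rational(1, 7)) = Rational(-8, 7))
Function('S')(f) = Mul(2, Pow(f, 2)) (Function('S')(f) = Mul(Mul(2, f), f) = Mul(2, Pow(f, 2)))
Function('O')(L) = Add(50, Mul(2, Pow(L, 2))) (Function('O')(L) = Add(Mul(2, Pow(L, 2)), Mul(-1, -50)) = Add(Mul(2, Pow(L, 2)), 50) = Add(50, Mul(2, Pow(L, 2))))
Add(Add(Function('T')(-87, -100), 15071), Function('O')(Function('o')(m))) = Add(Add(Mul(-5, -87), 15071), Add(50, Mul(2, Pow(Rational(-8, 7), 2)))) = Add(Add(435, 15071), Add(50, Mul(2, Rational(64, 49)))) = Add(15506, Add(50, Rational(128, 49))) = Add(15506, Rational(2578, 49)) = Rational(762372, 49)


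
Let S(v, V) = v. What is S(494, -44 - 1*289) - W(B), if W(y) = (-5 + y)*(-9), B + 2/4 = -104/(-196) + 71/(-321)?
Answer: 4690229/10486 ≈ 447.28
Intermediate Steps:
B = -5995/31458 (B = -½ + (-104/(-196) + 71/(-321)) = -½ + (-104*(-1/196) + 71*(-1/321)) = -½ + (26/49 - 71/321) = -½ + 4867/15729 = -5995/31458 ≈ -0.19057)
W(y) = 45 - 9*y
S(494, -44 - 1*289) - W(B) = 494 - (45 - 9*(-5995/31458)) = 494 - (45 + 17985/10486) = 494 - 1*489855/10486 = 494 - 489855/10486 = 4690229/10486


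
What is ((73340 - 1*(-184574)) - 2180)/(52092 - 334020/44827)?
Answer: 5731894009/1167397032 ≈ 4.9100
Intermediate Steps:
((73340 - 1*(-184574)) - 2180)/(52092 - 334020/44827) = ((73340 + 184574) - 2180)/(52092 - 334020*1/44827) = (257914 - 2180)/(52092 - 334020/44827) = 255734/(2334794064/44827) = 255734*(44827/2334794064) = 5731894009/1167397032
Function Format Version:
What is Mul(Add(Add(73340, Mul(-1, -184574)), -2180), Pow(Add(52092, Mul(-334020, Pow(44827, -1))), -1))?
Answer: Rational(5731894009, 1167397032) ≈ 4.9100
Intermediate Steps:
Mul(Add(Add(73340, Mul(-1, -184574)), -2180), Pow(Add(52092, Mul(-334020, Pow(44827, -1))), -1)) = Mul(Add(Add(73340, 184574), -2180), Pow(Add(52092, Mul(-334020, Rational(1, 44827))), -1)) = Mul(Add(257914, -2180), Pow(Add(52092, Rational(-334020, 44827)), -1)) = Mul(255734, Pow(Rational(2334794064, 44827), -1)) = Mul(255734, Rational(44827, 2334794064)) = Rational(5731894009, 1167397032)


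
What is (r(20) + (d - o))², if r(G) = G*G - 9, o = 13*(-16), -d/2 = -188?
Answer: 950625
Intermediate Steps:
d = 376 (d = -2*(-188) = 376)
o = -208
r(G) = -9 + G² (r(G) = G² - 9 = -9 + G²)
(r(20) + (d - o))² = ((-9 + 20²) + (376 - 1*(-208)))² = ((-9 + 400) + (376 + 208))² = (391 + 584)² = 975² = 950625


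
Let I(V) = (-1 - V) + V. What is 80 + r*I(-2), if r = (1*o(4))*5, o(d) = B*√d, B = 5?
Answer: 30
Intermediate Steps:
o(d) = 5*√d
r = 50 (r = (1*(5*√4))*5 = (1*(5*2))*5 = (1*10)*5 = 10*5 = 50)
I(V) = -1
80 + r*I(-2) = 80 + 50*(-1) = 80 - 50 = 30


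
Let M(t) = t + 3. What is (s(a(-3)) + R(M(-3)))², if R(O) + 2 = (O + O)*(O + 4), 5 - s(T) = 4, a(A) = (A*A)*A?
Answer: 1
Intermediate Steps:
a(A) = A³ (a(A) = A²*A = A³)
s(T) = 1 (s(T) = 5 - 1*4 = 5 - 4 = 1)
M(t) = 3 + t
R(O) = -2 + 2*O*(4 + O) (R(O) = -2 + (O + O)*(O + 4) = -2 + (2*O)*(4 + O) = -2 + 2*O*(4 + O))
(s(a(-3)) + R(M(-3)))² = (1 + (-2 + 2*(3 - 3)² + 8*(3 - 3)))² = (1 + (-2 + 2*0² + 8*0))² = (1 + (-2 + 2*0 + 0))² = (1 + (-2 + 0 + 0))² = (1 - 2)² = (-1)² = 1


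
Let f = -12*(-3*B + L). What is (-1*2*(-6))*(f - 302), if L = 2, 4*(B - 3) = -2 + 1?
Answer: -2724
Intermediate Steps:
B = 11/4 (B = 3 + (-2 + 1)/4 = 3 + (¼)*(-1) = 3 - ¼ = 11/4 ≈ 2.7500)
f = 75 (f = -12*(-3*11/4 + 2) = -12*(-33/4 + 2) = -12*(-25/4) = 75)
(-1*2*(-6))*(f - 302) = (-1*2*(-6))*(75 - 302) = -2*(-6)*(-227) = 12*(-227) = -2724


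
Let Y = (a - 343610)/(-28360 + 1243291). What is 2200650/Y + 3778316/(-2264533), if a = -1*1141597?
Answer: -672727430871601818/373700029259 ≈ -1.8002e+6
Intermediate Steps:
a = -1141597
Y = -495069/404977 (Y = (-1141597 - 343610)/(-28360 + 1243291) = -1485207/1214931 = -1485207*1/1214931 = -495069/404977 ≈ -1.2225)
2200650/Y + 3778316/(-2264533) = 2200650/(-495069/404977) + 3778316/(-2264533) = 2200650*(-404977/495069) + 3778316*(-1/2264533) = -297070878350/165023 - 3778316/2264533 = -672727430871601818/373700029259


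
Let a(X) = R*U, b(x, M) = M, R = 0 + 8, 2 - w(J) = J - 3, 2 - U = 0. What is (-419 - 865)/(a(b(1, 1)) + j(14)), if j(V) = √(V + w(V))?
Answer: -20544/251 + 1284*√5/251 ≈ -70.410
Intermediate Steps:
U = 2 (U = 2 - 1*0 = 2 + 0 = 2)
w(J) = 5 - J (w(J) = 2 - (J - 3) = 2 - (-3 + J) = 2 + (3 - J) = 5 - J)
R = 8
j(V) = √5 (j(V) = √(V + (5 - V)) = √5)
a(X) = 16 (a(X) = 8*2 = 16)
(-419 - 865)/(a(b(1, 1)) + j(14)) = (-419 - 865)/(16 + √5) = -1284/(16 + √5)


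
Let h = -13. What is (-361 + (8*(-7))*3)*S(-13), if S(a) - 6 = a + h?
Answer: 10580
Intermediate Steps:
S(a) = -7 + a (S(a) = 6 + (a - 13) = 6 + (-13 + a) = -7 + a)
(-361 + (8*(-7))*3)*S(-13) = (-361 + (8*(-7))*3)*(-7 - 13) = (-361 - 56*3)*(-20) = (-361 - 168)*(-20) = -529*(-20) = 10580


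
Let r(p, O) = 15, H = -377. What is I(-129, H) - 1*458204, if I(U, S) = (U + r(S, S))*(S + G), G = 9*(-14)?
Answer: -400862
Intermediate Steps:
G = -126
I(U, S) = (-126 + S)*(15 + U) (I(U, S) = (U + 15)*(S - 126) = (15 + U)*(-126 + S) = (-126 + S)*(15 + U))
I(-129, H) - 1*458204 = (-1890 - 126*(-129) + 15*(-377) - 377*(-129)) - 1*458204 = (-1890 + 16254 - 5655 + 48633) - 458204 = 57342 - 458204 = -400862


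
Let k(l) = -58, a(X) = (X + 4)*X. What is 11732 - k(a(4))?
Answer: 11790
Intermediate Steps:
a(X) = X*(4 + X) (a(X) = (4 + X)*X = X*(4 + X))
11732 - k(a(4)) = 11732 - 1*(-58) = 11732 + 58 = 11790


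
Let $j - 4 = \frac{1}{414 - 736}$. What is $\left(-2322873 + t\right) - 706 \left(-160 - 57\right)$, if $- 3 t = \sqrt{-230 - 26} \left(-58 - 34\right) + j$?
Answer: $- \frac{698634491}{322} + \frac{1472 i}{3} \approx -2.1697 \cdot 10^{6} + 490.67 i$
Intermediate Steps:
$j = \frac{1287}{322}$ ($j = 4 + \frac{1}{414 - 736} = 4 + \frac{1}{-322} = 4 - \frac{1}{322} = \frac{1287}{322} \approx 3.9969$)
$t = - \frac{429}{322} + \frac{1472 i}{3}$ ($t = - \frac{\sqrt{-230 - 26} \left(-58 - 34\right) + \frac{1287}{322}}{3} = - \frac{\sqrt{-256} \left(-92\right) + \frac{1287}{322}}{3} = - \frac{16 i \left(-92\right) + \frac{1287}{322}}{3} = - \frac{- 1472 i + \frac{1287}{322}}{3} = - \frac{\frac{1287}{322} - 1472 i}{3} = - \frac{429}{322} + \frac{1472 i}{3} \approx -1.3323 + 490.67 i$)
$\left(-2322873 + t\right) - 706 \left(-160 - 57\right) = \left(-2322873 - \left(\frac{429}{322} - \frac{1472 i}{3}\right)\right) - 706 \left(-160 - 57\right) = \left(- \frac{747965535}{322} + \frac{1472 i}{3}\right) - -153202 = \left(- \frac{747965535}{322} + \frac{1472 i}{3}\right) + 153202 = - \frac{698634491}{322} + \frac{1472 i}{3}$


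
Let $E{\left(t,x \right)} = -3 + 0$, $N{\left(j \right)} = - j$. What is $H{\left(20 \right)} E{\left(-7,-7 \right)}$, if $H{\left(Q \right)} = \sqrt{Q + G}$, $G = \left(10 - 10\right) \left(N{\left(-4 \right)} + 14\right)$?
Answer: $- 6 \sqrt{5} \approx -13.416$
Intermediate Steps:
$G = 0$ ($G = \left(10 - 10\right) \left(\left(-1\right) \left(-4\right) + 14\right) = 0 \left(4 + 14\right) = 0 \cdot 18 = 0$)
$E{\left(t,x \right)} = -3$
$H{\left(Q \right)} = \sqrt{Q}$ ($H{\left(Q \right)} = \sqrt{Q + 0} = \sqrt{Q}$)
$H{\left(20 \right)} E{\left(-7,-7 \right)} = \sqrt{20} \left(-3\right) = 2 \sqrt{5} \left(-3\right) = - 6 \sqrt{5}$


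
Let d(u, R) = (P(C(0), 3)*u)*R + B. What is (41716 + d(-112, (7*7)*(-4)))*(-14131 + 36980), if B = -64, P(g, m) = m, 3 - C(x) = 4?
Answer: 2456450292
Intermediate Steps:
C(x) = -1 (C(x) = 3 - 1*4 = 3 - 4 = -1)
d(u, R) = -64 + 3*R*u (d(u, R) = (3*u)*R - 64 = 3*R*u - 64 = -64 + 3*R*u)
(41716 + d(-112, (7*7)*(-4)))*(-14131 + 36980) = (41716 + (-64 + 3*((7*7)*(-4))*(-112)))*(-14131 + 36980) = (41716 + (-64 + 3*(49*(-4))*(-112)))*22849 = (41716 + (-64 + 3*(-196)*(-112)))*22849 = (41716 + (-64 + 65856))*22849 = (41716 + 65792)*22849 = 107508*22849 = 2456450292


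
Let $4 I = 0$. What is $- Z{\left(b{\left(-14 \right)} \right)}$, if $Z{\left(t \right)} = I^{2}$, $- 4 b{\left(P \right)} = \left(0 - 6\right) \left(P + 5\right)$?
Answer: $0$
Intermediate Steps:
$I = 0$ ($I = \frac{1}{4} \cdot 0 = 0$)
$b{\left(P \right)} = \frac{15}{2} + \frac{3 P}{2}$ ($b{\left(P \right)} = - \frac{\left(0 - 6\right) \left(P + 5\right)}{4} = - \frac{\left(-6\right) \left(5 + P\right)}{4} = - \frac{-30 - 6 P}{4} = \frac{15}{2} + \frac{3 P}{2}$)
$Z{\left(t \right)} = 0$ ($Z{\left(t \right)} = 0^{2} = 0$)
$- Z{\left(b{\left(-14 \right)} \right)} = \left(-1\right) 0 = 0$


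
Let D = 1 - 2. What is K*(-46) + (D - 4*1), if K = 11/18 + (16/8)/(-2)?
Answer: 116/9 ≈ 12.889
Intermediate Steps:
D = -1
K = -7/18 (K = 11*(1/18) + (16*(⅛))*(-½) = 11/18 + 2*(-½) = 11/18 - 1 = -7/18 ≈ -0.38889)
K*(-46) + (D - 4*1) = -7/18*(-46) + (-1 - 4*1) = 161/9 + (-1 - 4) = 161/9 - 5 = 116/9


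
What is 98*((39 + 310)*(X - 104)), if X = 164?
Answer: 2052120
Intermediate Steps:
98*((39 + 310)*(X - 104)) = 98*((39 + 310)*(164 - 104)) = 98*(349*60) = 98*20940 = 2052120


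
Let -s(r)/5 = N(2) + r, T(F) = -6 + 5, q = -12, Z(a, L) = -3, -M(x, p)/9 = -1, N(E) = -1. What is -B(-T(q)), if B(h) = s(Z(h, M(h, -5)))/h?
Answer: -20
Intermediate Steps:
M(x, p) = 9 (M(x, p) = -9*(-1) = 9)
T(F) = -1
s(r) = 5 - 5*r (s(r) = -5*(-1 + r) = 5 - 5*r)
B(h) = 20/h (B(h) = (5 - 5*(-3))/h = (5 + 15)/h = 20/h)
-B(-T(q)) = -20/((-1*(-1))) = -20/1 = -20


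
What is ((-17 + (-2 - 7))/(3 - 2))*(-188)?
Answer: 4888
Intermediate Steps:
((-17 + (-2 - 7))/(3 - 2))*(-188) = ((-17 - 9)/1)*(-188) = -26*1*(-188) = -26*(-188) = 4888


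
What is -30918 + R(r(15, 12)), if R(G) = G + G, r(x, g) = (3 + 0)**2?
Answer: -30900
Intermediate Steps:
r(x, g) = 9 (r(x, g) = 3**2 = 9)
R(G) = 2*G
-30918 + R(r(15, 12)) = -30918 + 2*9 = -30918 + 18 = -30900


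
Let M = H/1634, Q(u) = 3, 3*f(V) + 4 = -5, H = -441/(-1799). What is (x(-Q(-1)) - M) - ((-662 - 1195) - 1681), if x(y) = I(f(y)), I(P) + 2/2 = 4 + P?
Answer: 1485740581/419938 ≈ 3538.0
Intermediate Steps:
H = 63/257 (H = -441*(-1/1799) = 63/257 ≈ 0.24514)
f(V) = -3 (f(V) = -4/3 + (⅓)*(-5) = -4/3 - 5/3 = -3)
I(P) = 3 + P (I(P) = -1 + (4 + P) = 3 + P)
M = 63/419938 (M = (63/257)/1634 = (63/257)*(1/1634) = 63/419938 ≈ 0.00015002)
x(y) = 0 (x(y) = 3 - 3 = 0)
(x(-Q(-1)) - M) - ((-662 - 1195) - 1681) = (0 - 1*63/419938) - ((-662 - 1195) - 1681) = (0 - 63/419938) - (-1857 - 1681) = -63/419938 - 1*(-3538) = -63/419938 + 3538 = 1485740581/419938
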